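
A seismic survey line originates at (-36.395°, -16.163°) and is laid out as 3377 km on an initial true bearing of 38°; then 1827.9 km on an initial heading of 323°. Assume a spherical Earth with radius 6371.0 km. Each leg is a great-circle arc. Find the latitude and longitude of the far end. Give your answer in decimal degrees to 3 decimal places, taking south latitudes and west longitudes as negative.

Apply the spherical direct solution leg by leg, carrying full precision between legs.
Leg 1: from (-36.395°, -16.163°), δ = 3377/6371 = 0.530058 rad, θ = 38° → φ = -11.025°, λ = 2.326°.
Leg 2: from (-11.025°, 2.326°), δ = 1827.9/6371 = 0.286909 rad, θ = 323° → φ = 2.202°, λ = -7.487°.

latitude 2.202°, longitude -7.487°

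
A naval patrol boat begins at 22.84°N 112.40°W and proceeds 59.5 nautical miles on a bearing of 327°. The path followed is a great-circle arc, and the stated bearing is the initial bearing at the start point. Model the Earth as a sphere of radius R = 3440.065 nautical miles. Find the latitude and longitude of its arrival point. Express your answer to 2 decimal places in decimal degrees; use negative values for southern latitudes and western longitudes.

latitude 23.67°, longitude -112.99°

The arc subtends δ = 59.5/3440.065 = 0.017296 rad at the centre.
Start latitude φ₁ = 0.398633 rad; initial bearing θ = 5.707227 rad.
Applying the spherical law of cosines for sides, sin φ₂ = sin φ₁ cos δ + cos φ₁ sin δ cos θ = 0.401469, so φ₂ = 23.67°.
Δλ = atan2( sin θ sin δ cos φ₁ , cos δ − sin φ₁ sin φ₂ ) = atan2(-0.008681, 0.844017) = -0.010285 rad = -0.59°.
λ₂ = λ₁ + Δλ = -112.99°.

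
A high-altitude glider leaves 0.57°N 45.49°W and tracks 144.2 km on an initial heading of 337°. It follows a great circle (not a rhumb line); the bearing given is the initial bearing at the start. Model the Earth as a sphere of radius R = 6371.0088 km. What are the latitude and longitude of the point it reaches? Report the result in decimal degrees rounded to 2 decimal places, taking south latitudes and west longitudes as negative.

latitude 1.76°, longitude -46.00°

Central angle δ = d/R = 0.022634 rad.
With φ₁ = 0.57° = 0.009948 rad and θ = 337° = 5.881760 rad:
sin φ₂ = sin φ₁ cos δ + cos φ₁ sin δ cos θ = (0.009948)(0.999744) + (0.999951)(0.022632)(0.920505) = 0.030777
φ₂ = asin(0.030777) = 0.030782 rad = 1.76°.
Δλ = atan2( sin θ sin δ cos φ₁ , cos δ − sin φ₁ sin φ₂ ) = atan2(-0.008843, 0.999438) = -0.008847 rad = -0.51°.
Hence λ₂ = -45.49° + -0.51° = -46.00°.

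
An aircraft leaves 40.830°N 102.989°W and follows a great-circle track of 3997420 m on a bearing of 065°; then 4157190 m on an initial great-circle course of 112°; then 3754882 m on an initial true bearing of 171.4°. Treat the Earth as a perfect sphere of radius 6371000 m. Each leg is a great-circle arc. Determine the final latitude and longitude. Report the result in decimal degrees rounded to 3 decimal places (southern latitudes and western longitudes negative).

latitude -9.160°, longitude -10.262°

Apply the spherical direct solution leg by leg, carrying full precision between legs.
Leg 1: from (40.830°, -102.989°), δ = 3997420/6371000 = 0.627440 rad, θ = 65° → φ = 45.809°, λ = -53.232°.
Leg 2: from (45.809°, -53.232°), δ = 4157190/6371000 = 0.652518 rad, θ = 112° → φ = 24.278°, λ = -15.091°.
Leg 3: from (24.278°, -15.091°), δ = 3754882/6371000 = 0.589371 rad, θ = 171.4° → φ = -9.160°, λ = -10.262°.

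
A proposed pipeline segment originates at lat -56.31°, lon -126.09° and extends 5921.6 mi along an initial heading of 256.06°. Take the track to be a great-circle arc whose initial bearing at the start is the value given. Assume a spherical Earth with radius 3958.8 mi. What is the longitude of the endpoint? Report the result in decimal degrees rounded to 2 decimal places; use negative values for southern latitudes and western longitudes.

The arc subtends δ = 5921.6/3958.8 = 1.495807 rad at the centre.
With φ₁ = -56.31° = -0.982795 rad and θ = 256.06° = 4.469090 rad:
sin φ₂ = sin φ₁ cos δ + cos φ₁ sin δ cos θ = (-0.832051)(0.074919) + (0.554699)(0.997190)(-0.240906) = -0.195591
φ₂ = asin(-0.195591) = -0.196860 rad = -11.28°.
Then Δλ = atan2(-0.536849, -0.087823) = -1.732949 rad, from sin θ sin δ cos φ₁ over cos δ − sin φ₁ sin φ₂.
λ₂ = -126.09° + -99.29° = -225.38°, normalized to (−180°, 180°] → 134.62°.

longitude 134.62°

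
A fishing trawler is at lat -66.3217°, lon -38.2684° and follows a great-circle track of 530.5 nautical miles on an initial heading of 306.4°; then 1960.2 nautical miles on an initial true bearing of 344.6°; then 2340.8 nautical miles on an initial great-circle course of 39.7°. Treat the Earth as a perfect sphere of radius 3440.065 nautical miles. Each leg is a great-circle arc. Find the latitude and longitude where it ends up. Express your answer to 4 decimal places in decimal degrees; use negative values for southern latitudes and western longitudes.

latitude 3.3617°, longitude -38.3231°

Apply the spherical direct solution leg by leg, carrying full precision between legs.
Leg 1: from (-66.3217°, -38.2684°), δ = 530.5/3440.065 = 0.154212 rad, θ = 306.4° → φ = -60.2664°, λ = -52.7031°.
Leg 2: from (-60.2664°, -52.7031°), δ = 1960.2/3440.065 = 0.569815 rad, θ = 344.6° → φ = -28.2414°, λ = -62.0620°.
Leg 3: from (-28.2414°, -62.0620°), δ = 2340.8/3440.065 = 0.680452 rad, θ = 39.7° → φ = 3.3617°, λ = -38.3231°.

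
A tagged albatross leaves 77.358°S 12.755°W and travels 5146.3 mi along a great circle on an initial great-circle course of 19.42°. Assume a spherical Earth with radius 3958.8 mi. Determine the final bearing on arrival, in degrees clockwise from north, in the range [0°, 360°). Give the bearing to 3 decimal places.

final bearing 4.181°

Angular distance δ = d/R = 5146.3 / 3958.8 = 1.299965 rad.
With φ₁ = -77.358° = -1.350152 rad and θ = 19.42° = 0.338943 rad:
Applying the spherical law of cosines for sides, sin φ₂ = sin φ₁ cos δ + cos φ₁ sin δ cos θ = -0.062164, so φ₂ = -3.564°.
Δλ = atan2( sin θ sin δ cos φ₁ , cos δ − sin φ₁ sin φ₂ ) = atan2(0.070116, 0.206876) = 0.326776 rad = 18.723°.
λ₂ = λ₁ + Δλ = 5.968°.
The forward bearing on arrival equals the back-azimuth from the destination plus 180°.
Back-azimuth from P₂ (-3.564°, 5.968°) to P₁ (-77.358°, -12.755°), with Δλ' = λ₁ − λ₂ = -18.723°: atan2( sin Δλ' cos φ₁ , cos φ₂ sin φ₁ − sin φ₂ cos φ₁ cos Δλ' ) = 184.181°.
Final bearing = (184.181° + 180°) mod 360° = 4.181°.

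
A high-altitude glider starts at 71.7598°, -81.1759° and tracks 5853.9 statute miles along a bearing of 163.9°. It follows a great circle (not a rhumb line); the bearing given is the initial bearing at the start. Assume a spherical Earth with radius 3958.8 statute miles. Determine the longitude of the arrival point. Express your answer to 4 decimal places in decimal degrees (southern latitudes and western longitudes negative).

longitude -64.7623°

Central angle δ = d/R = 1.478706 rad.
Start latitude φ₁ = 1.252445 rad; initial bearing θ = 2.860595 rad.
Applying the spherical law of cosines for sides, sin φ₂ = sin φ₁ cos δ + cos φ₁ sin δ cos θ = -0.212111, so φ₂ = -12.2461°.
Δλ = atan2( sin θ sin δ cos φ₁ , cos δ − sin φ₁ sin φ₂ ) = atan2(0.086432, 0.293414) = 0.286471 rad = 16.4136°.
λ₂ = λ₁ + Δλ = -64.7623°.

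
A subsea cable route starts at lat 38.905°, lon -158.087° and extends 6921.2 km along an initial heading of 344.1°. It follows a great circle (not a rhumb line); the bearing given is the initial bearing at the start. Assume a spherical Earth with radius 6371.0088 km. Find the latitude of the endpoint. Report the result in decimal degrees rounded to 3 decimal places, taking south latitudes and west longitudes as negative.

latitude 72.704°

Angular distance δ = d/R = 6921.2 / 6371.0088 = 1.086359 rad.
Start latitude φ₁ = 0.679020 rad; initial bearing θ = 6.005678 rad.
sin φ₂ = sin φ₁ cos δ + cos φ₁ sin δ cos θ = (0.628031)(0.465711) + (0.778188)(0.884937)(0.961741) = 0.954782
φ₂ = asin(0.954782) = 1.268925 rad = 72.704°.
Δλ = atan2( sin θ sin δ cos φ₁ , cos δ − sin φ₁ sin φ₂ ) = atan2(-0.188661, -0.133922) = -2.188104 rad = -125.369°.
λ₂ = -158.087° + -125.369° = -283.456°, normalized to (−180°, 180°] → 76.544°.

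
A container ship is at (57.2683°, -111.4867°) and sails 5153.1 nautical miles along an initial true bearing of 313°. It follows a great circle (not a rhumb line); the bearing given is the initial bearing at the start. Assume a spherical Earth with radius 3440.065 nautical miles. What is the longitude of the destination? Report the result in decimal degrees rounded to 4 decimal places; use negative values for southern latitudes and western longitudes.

Central angle δ = d/R = 1.497966 rad.
With φ₁ = 57.2683° = 0.999520 rad and θ = 313° = 5.462881 rad:
Destination latitude: φ₂ = arcsin( sin φ₁ cos δ + cos φ₁ sin δ cos θ ) = arcsin(0.428995) = 25.4038°.
For the longitude increment, Δλ = atan2( sin θ sin δ cos φ₁, cos δ − sin φ₁ sin φ₂ ) = atan2(-0.394399, -0.288109) = -126.1482°.
λ₂ = -111.4867° + -126.1482° = -237.6349°, normalized to (−180°, 180°] → 122.3651°.

longitude 122.3651°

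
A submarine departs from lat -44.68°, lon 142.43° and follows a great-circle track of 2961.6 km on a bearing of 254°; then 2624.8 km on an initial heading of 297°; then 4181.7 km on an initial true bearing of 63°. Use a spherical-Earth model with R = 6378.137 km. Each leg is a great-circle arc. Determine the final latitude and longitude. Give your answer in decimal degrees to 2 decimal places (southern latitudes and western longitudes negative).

Apply the spherical direct solution leg by leg, carrying full precision between legs.
Leg 1: from (-44.68°, 142.43°), δ = 2961.6/6378.137 = 0.464336 rad, θ = 254° → φ = -45.76°, λ = 104.33°.
Leg 2: from (-45.76°, 104.33°), δ = 2624.8/6378.137 = 0.411531 rad, θ = 297° → φ = -32.00°, λ = 79.47°.
Leg 3: from (-32.00°, 79.47°), δ = 4181.7/6378.137 = 0.655630 rad, θ = 63° → φ = -10.68°, λ = 113.03°.

latitude -10.68°, longitude 113.03°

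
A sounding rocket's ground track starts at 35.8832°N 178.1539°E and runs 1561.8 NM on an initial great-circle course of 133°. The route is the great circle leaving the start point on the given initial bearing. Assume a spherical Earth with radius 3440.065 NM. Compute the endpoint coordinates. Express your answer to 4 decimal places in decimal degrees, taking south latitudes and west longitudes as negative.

Central angle δ = d/R = 0.454003 rad.
Start latitude φ₁ = 0.626280 rad; initial bearing θ = 2.321288 rad.
sin φ₂ = sin φ₁ cos δ + cos φ₁ sin δ cos θ = (0.586135)(0.898699) + (0.810214)(0.438567)(-0.681998) = 0.284422
φ₂ = asin(0.284422) = 0.288404 rad = 16.5243°.
Δλ = atan2( sin θ sin δ cos φ₁ , cos δ − sin φ₁ sin φ₂ ) = atan2(0.259874, 0.731989) = 0.341144 rad = 19.5461°.
λ₂ = 178.1539° + 19.5461° = 197.7000°, normalized to (−180°, 180°] → -162.3000°.

latitude 16.5243°, longitude -162.3000°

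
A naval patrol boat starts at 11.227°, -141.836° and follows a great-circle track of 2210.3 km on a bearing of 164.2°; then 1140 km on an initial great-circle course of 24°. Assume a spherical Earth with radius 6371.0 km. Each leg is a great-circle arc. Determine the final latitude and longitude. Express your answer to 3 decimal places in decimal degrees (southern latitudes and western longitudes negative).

latitude 1.457°, longitude -132.320°

Apply the spherical direct solution leg by leg, carrying full precision between legs.
Leg 1: from (11.227°, -141.836°), δ = 2210.3/6371 = 0.346931 rad, θ = 164.2° → φ = -7.921°, λ = -136.473°.
Leg 2: from (-7.921°, -136.473°), δ = 1140/6371 = 0.178936 rad, θ = 24° → φ = 1.457°, λ = -132.320°.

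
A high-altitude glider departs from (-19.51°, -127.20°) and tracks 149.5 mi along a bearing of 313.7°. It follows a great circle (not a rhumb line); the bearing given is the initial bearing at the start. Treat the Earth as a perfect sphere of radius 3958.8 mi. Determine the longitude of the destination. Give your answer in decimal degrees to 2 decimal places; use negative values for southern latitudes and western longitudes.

longitude -128.84°

δ = 149.5/3958.8 = 0.037764 rad (2.1637°).
Start latitude φ₁ = -0.340514 rad; initial bearing θ = 5.475098 rad.
Destination latitude: φ₂ = arcsin( sin φ₁ cos δ + cos φ₁ sin δ cos θ ) = arcsin(-0.309147) = -18.01°.
For the longitude increment, Δλ = atan2( sin θ sin δ cos φ₁, cos δ − sin φ₁ sin φ₂ ) = atan2(-0.025728, 0.896041) = -1.64°.
Hence λ₂ = -127.20° + -1.64° = -128.84°.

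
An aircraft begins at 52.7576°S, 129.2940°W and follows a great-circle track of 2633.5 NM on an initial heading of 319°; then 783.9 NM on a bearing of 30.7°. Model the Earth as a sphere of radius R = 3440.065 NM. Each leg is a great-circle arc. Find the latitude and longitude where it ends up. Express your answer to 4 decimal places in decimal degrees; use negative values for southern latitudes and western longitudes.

Apply the spherical direct solution leg by leg, carrying full precision between legs.
Leg 1: from (-52.7576°, -129.2940°), δ = 2633.5/3440.065 = 0.765538 rad, θ = 319° → φ = -14.9215°, λ = -157.3584°.
Leg 2: from (-14.9215°, -157.3584°), δ = 783.9/3440.065 = 0.227874 rad, θ = 30.7° → φ = -3.6202°, λ = -150.7222°.

latitude -3.6202°, longitude -150.7222°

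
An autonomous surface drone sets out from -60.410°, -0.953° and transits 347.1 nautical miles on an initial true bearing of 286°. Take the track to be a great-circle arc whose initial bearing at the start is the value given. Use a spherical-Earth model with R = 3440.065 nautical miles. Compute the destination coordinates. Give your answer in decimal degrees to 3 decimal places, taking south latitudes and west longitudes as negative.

The arc subtends δ = 347.1/3440.065 = 0.100899 rad at the centre.
Start latitude φ₁ = -1.054353 rad; initial bearing θ = 4.991642 rad.
Destination latitude: φ₂ = arcsin( sin φ₁ cos δ + cos φ₁ sin δ cos θ ) = arcsin(-0.851449) = -58.370°.
Then Δλ = atan2(-0.047812, 0.254510) = -0.185694 rad, from sin θ sin δ cos φ₁ over cos δ − sin φ₁ sin φ₂.
λ₂ = -0.953° + -10.639° = -11.592°.

latitude -58.370°, longitude -11.592°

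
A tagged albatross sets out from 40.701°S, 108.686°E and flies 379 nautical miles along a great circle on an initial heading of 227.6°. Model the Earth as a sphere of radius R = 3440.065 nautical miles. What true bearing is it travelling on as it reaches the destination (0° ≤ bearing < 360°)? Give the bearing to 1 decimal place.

Angular distance δ = d/R = 379 / 3440.065 = 0.110172 rad.
Converting: φ₁ = -0.710366 rad, θ = 3.972369 rad.
Destination latitude: φ₂ = arcsin( sin φ₁ cos δ + cos φ₁ sin δ cos θ ) = arcsin(-0.704365) = -44.778°.
Δλ = atan2( sin θ sin δ cos φ₁ , cos δ − sin φ₁ sin φ₂ ) = atan2(-0.061554, 0.534613) = -0.114633 rad = -6.568°.
Hence λ₂ = 108.686° + -6.568° = 102.118°.
The forward bearing on arrival equals the back-azimuth from the destination plus 180°.
Back-azimuth from P₂ (-44.8°, 102.1°) to P₁ (-40.7°, 108.7°), with Δλ' = λ₁ − λ₂ = 6.6°: atan2( sin Δλ' cos φ₁ , cos φ₂ sin φ₁ − sin φ₂ cos φ₁ cos Δλ' ) = 52.1°.
Final bearing = (52.1° + 180°) mod 360° = 232.1°.

final bearing 232.1°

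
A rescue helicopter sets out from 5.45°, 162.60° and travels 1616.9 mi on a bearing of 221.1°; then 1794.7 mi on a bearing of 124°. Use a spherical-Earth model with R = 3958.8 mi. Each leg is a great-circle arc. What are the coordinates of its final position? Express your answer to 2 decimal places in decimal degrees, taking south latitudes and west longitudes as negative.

Apply the spherical direct solution leg by leg, carrying full precision between legs.
Leg 1: from (5.45°, 162.60°), δ = 1616.9/3958.8 = 0.408432 rad, θ = 221.1° → φ = -12.17°, λ = 147.11°.
Leg 2: from (-12.17°, 147.11°), δ = 1794.7/3958.8 = 0.453344 rad, θ = 124° → φ = -25.40°, λ = 170.81°.

latitude -25.40°, longitude 170.81°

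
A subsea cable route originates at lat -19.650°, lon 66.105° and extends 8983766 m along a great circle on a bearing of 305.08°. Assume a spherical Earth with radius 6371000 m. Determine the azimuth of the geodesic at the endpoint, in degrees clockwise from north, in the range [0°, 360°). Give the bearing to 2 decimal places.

final bearing 298.51°

The arc subtends δ = 8983766/6371000 = 1.410103 rad at the centre.
Converting: φ₁ = -0.342957 rad, θ = 5.324650 rad.
Applying the spherical law of cosines for sides, sin φ₂ = sin φ₁ cos δ + cos φ₁ sin δ cos θ = 0.480473, so φ₂ = 28.716°.
For the longitude increment, Δλ = atan2( sin θ sin δ cos φ₁, cos δ − sin φ₁ sin φ₂ ) = atan2(-0.760764, 0.321573) = -67.086°.
λ₂ = 66.105° + -67.086° = -0.981°.
The forward bearing on arrival equals the back-azimuth from the destination plus 180°.
Back-azimuth from P₂ (28.72°, -0.98°) to P₁ (-19.65°, 66.11°), with Δλ' = λ₁ − λ₂ = 67.09°: atan2( sin Δλ' cos φ₁ , cos φ₂ sin φ₁ − sin φ₂ cos φ₁ cos Δλ' ) = 118.51°.
Final bearing = (118.51° + 180°) mod 360° = 298.51°.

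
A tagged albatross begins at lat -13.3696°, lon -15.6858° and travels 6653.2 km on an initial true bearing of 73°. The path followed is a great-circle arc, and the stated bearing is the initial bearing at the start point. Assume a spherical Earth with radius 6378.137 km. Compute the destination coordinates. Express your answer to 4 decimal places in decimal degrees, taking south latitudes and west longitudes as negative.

δ = 6653.2/6378.137 = 1.043126 rad (59.7667°).
Converting: φ₁ = -0.233344 rad, θ = 1.274090 rad.
Destination latitude: φ₂ = arcsin( sin φ₁ cos δ + cos φ₁ sin δ cos θ ) = arcsin(0.129328) = 7.4308°.
For the longitude increment, Δλ = atan2( sin θ sin δ cos φ₁, cos δ − sin φ₁ sin φ₂ ) = atan2(0.803839, 0.533427) = 56.4318°.
Hence λ₂ = -15.6858° + 56.4318° = 40.7460°.

latitude 7.4308°, longitude 40.7460°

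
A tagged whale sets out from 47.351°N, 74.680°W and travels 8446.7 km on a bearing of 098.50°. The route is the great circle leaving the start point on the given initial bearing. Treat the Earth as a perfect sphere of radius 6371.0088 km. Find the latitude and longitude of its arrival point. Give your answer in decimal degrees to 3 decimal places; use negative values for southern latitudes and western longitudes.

Angular distance δ = d/R = 8446.7 / 6371.0088 = 1.325803 rad.
Converting: φ₁ = 0.826431 rad, θ = 1.719149 rad.
Applying the spherical law of cosines for sides, sin φ₂ = sin φ₁ cos δ + cos φ₁ sin δ cos θ = 0.081249, so φ₂ = 4.660°.
Then Δλ = atan2(0.650055, 0.182790) = 1.296682 rad, from sin θ sin δ cos φ₁ over cos δ − sin φ₁ sin φ₂.
λ₂ = λ₁ + Δλ = -0.386°.

latitude 4.660°, longitude -0.386°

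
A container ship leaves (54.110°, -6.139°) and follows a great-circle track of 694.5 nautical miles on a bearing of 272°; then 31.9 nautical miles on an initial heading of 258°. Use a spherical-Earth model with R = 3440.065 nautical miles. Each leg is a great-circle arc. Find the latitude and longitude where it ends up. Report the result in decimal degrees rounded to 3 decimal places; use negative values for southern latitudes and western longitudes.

latitude 52.806°, longitude -26.411°

Apply the spherical direct solution leg by leg, carrying full precision between legs.
Leg 1: from (54.110°, -6.139°), δ = 694.5/3440.065 = 0.201886 rad, θ = 272° → φ = 52.920°, λ = -25.552°.
Leg 2: from (52.920°, -25.552°), δ = 31.9/3440.065 = 0.009273 rad, θ = 258° → φ = 52.806°, λ = -26.411°.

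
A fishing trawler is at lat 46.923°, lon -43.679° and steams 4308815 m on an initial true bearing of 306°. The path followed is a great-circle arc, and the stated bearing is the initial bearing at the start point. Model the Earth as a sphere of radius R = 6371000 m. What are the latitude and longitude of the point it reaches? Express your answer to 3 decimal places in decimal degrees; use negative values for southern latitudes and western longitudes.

Central angle δ = d/R = 0.676317 rad.
With φ₁ = 46.923° = 0.818961 rad and θ = 306° = 5.340708 rad:
sin φ₂ = sin φ₁ cos δ + cos φ₁ sin δ cos θ = (0.730437)(0.779883) + (0.682981)(0.625925)(0.587785) = 0.820930
φ₂ = asin(0.820930) = 0.963038 rad = 55.178°.
Δλ = atan2( sin θ sin δ cos φ₁ , cos δ − sin φ₁ sin φ₂ ) = atan2(-0.345850, 0.180246) = -1.090359 rad = -62.473°.
λ₂ = -43.679° + -62.473° = -106.152°.

latitude 55.178°, longitude -106.152°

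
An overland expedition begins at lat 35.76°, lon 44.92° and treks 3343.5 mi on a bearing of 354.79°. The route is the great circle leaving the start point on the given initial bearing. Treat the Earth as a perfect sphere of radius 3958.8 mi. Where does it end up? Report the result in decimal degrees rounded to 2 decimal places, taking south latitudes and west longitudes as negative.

The arc subtends δ = 3343.5/3958.8 = 0.844574 rad at the centre.
With φ₁ = 35.76° = 0.624130 rad and θ = 354.79° = 6.192254 rad:
sin φ₂ = sin φ₁ cos δ + cos φ₁ sin δ cos θ = (0.584391)(0.664050) + (0.811472)(0.747688)(0.995869) = 0.992286
φ₂ = asin(0.992286) = 1.446510 rad = 82.88°.
For the longitude increment, Δλ = atan2( sin θ sin δ cos φ₁, cos δ − sin φ₁ sin φ₂ ) = atan2(-0.055095, 0.084166) = -33.21°.
Hence λ₂ = 44.92° + -33.21° = 11.71°.

latitude 82.88°, longitude 11.71°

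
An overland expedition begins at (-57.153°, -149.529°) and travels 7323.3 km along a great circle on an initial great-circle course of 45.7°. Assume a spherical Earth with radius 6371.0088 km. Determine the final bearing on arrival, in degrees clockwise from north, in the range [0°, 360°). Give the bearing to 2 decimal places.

final bearing 22.84°

The arc subtends δ = 7323.3/6371.0088 = 1.149473 rad at the centre.
Converting: φ₁ = -0.997508 rad, θ = 0.797615 rad.
Applying the spherical law of cosines for sides, sin φ₂ = sin φ₁ cos δ + cos φ₁ sin δ cos θ = 0.002107, so φ₂ = 0.121°.
Then Δλ = atan2(0.354242, 0.410739) = 0.711678 rad, from sin θ sin δ cos φ₁ over cos δ − sin φ₁ sin φ₂.
λ₂ = λ₁ + Δλ = -108.753°.
The forward bearing on arrival equals the back-azimuth from the destination plus 180°.
Back-azimuth from P₂ (0.12°, -108.75°) to P₁ (-57.15°, -149.53°), with Δλ' = λ₁ − λ₂ = -40.78°: atan2( sin Δλ' cos φ₁ , cos φ₂ sin φ₁ − sin φ₂ cos φ₁ cos Δλ' ) = 202.84°.
Final bearing = (202.84° + 180°) mod 360° = 22.84°.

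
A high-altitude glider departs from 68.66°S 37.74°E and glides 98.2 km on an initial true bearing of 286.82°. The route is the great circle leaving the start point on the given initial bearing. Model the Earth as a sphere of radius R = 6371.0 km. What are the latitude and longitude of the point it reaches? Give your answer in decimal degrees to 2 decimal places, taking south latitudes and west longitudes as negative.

Angular distance δ = d/R = 98.2 / 6371 = 0.015414 rad.
Converting: φ₁ = -1.198343 rad, θ = 5.005953 rad.
sin φ₂ = sin φ₁ cos δ + cos φ₁ sin δ cos θ = (-0.931437)(0.999881) + (0.363902)(0.015413)(0.289366) = -0.929704
φ₂ = asin(-0.929704) = -1.193608 rad = -68.39°.
For the longitude increment, Δλ = atan2( sin θ sin δ cos φ₁, cos δ − sin φ₁ sin φ₂ ) = atan2(-0.005369, 0.133920) = -2.30°.
λ₂ = λ₁ + Δλ = 35.44°.

latitude -68.39°, longitude 35.44°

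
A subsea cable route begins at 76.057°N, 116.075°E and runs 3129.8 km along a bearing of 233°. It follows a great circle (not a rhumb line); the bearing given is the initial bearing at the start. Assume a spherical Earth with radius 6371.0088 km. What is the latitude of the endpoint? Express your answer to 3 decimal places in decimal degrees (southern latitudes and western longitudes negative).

Angular distance δ = d/R = 3129.8 / 6371.0088 = 0.491257 rad.
Converting: φ₁ = 1.327445 rad, θ = 4.066617 rad.
Destination latitude: φ₂ = arcsin( sin φ₁ cos δ + cos φ₁ sin δ cos θ ) = arcsin(0.787354) = 51.939°.
For the longitude increment, Δλ = atan2( sin θ sin δ cos φ₁, cos δ − sin φ₁ sin φ₂ ) = atan2(-0.090779, 0.117585) = -37.669°.
λ₂ = 116.075° + -37.669° = 78.406°.

latitude 51.939°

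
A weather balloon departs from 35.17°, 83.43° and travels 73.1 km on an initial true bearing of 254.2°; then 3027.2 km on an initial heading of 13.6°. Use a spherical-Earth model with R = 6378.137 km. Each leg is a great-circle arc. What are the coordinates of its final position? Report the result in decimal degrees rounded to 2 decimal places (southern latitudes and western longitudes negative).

Apply the spherical direct solution leg by leg, carrying full precision between legs.
Leg 1: from (35.17°, 83.43°), δ = 73.1/6378.137 = 0.011461 rad, θ = 254.2° → φ = 34.99°, λ = 82.66°.
Leg 2: from (34.99°, 82.66°), δ = 3027.2/6378.137 = 0.474621 rad, θ = 13.6° → φ = 60.92°, λ = 95.43°.

latitude 60.92°, longitude 95.43°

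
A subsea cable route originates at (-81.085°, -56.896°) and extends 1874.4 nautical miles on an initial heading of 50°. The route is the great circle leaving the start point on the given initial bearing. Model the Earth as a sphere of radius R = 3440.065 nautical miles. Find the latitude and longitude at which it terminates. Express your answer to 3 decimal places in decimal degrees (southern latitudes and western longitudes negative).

δ = 1874.4/3440.065 = 0.544873 rad (31.2189°).
Converting: φ₁ = -1.415200 rad, θ = 0.872665 rad.
Applying the spherical law of cosines for sides, sin φ₂ = sin φ₁ cos δ + cos φ₁ sin δ cos θ = -0.793232, so φ₂ = -52.489°.
Then Δλ = atan2(0.061530, 0.071544) = 0.710290 rad, from sin θ sin δ cos φ₁ over cos δ − sin φ₁ sin φ₂.
λ₂ = -56.896° + 40.697° = -16.199°.

latitude -52.489°, longitude -16.199°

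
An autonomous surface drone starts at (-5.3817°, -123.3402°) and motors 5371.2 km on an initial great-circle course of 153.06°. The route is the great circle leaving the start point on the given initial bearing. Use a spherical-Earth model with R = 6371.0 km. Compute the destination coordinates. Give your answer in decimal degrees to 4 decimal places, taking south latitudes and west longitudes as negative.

latitude -46.4782°, longitude -93.9172°

Angular distance δ = d/R = 5371.2 / 6371 = 0.843070 rad.
Start latitude φ₁ = -0.093928 rad; initial bearing θ = 2.671401 rad.
Applying the spherical law of cosines for sides, sin φ₂ = sin φ₁ cos δ + cos φ₁ sin δ cos θ = -0.725112, so φ₂ = -46.4782°.
For the longitude increment, Δλ = atan2( sin θ sin δ cos φ₁, cos δ − sin φ₁ sin φ₂ ) = atan2(0.336802, 0.597165) = 29.4230°.
Hence λ₂ = -123.3402° + 29.4230° = -93.9172°.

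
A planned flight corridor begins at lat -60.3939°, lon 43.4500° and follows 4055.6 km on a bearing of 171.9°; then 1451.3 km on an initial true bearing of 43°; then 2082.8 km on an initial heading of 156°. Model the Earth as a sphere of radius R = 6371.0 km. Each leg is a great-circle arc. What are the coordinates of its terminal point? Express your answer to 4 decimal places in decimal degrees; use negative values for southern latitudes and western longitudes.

Apply the spherical direct solution leg by leg, carrying full precision between legs.
Leg 1: from (-60.3939°, 43.4500°), δ = 4055.6/6371 = 0.636572 rad, θ = 171.9° → φ = -81.8487°, λ = -172.7584°.
Leg 2: from (-81.8487°, -172.7584°), δ = 1451.3/6371 = 0.227798 rad, θ = 43° → φ = -70.2042°, λ = -145.7080°.
Leg 3: from (-70.2042°, -145.7080°), δ = 2082.8/6371 = 0.326919 rad, θ = 156° → φ = -82.0648°, λ = -74.6018°.

latitude -82.0648°, longitude -74.6018°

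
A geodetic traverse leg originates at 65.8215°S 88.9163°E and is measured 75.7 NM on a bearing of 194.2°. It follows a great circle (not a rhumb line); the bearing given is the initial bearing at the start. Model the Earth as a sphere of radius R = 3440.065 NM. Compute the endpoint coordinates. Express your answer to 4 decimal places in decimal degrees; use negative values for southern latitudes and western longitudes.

The arc subtends δ = 75.7/3440.065 = 0.022005 rad at the centre.
With φ₁ = -65.8215° = -1.148802 rad and θ = 194.2° = 3.389429 rad:
Destination latitude: φ₂ = arcsin( sin φ₁ cos δ + cos φ₁ sin δ cos θ ) = arcsin(-0.920790) = -67.0418°.
For the longitude increment, Δλ = atan2( sin θ sin δ cos φ₁, cos δ − sin φ₁ sin φ₂ ) = atan2(-0.002211, 0.159745) = -0.7929°.
λ₂ = 88.9163° + -0.7929° = 88.1234°.

latitude -67.0418°, longitude 88.1234°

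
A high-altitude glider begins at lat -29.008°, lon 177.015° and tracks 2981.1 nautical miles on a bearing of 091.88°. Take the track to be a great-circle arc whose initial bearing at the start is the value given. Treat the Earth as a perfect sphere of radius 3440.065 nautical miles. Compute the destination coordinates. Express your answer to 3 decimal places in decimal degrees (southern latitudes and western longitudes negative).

latitude -19.623°, longitude -129.018°

The arc subtends δ = 2981.1/3440.065 = 0.866582 rad at the centre.
Start latitude φ₁ = -0.506285 rad; initial bearing θ = 1.603609 rad.
Applying the spherical law of cosines for sides, sin φ₂ = sin φ₁ cos δ + cos φ₁ sin δ cos θ = -0.335828, so φ₂ = -19.623°.
Δλ = atan2( sin θ sin δ cos φ₁ , cos δ − sin φ₁ sin φ₂ ) = atan2(0.666155, 0.484581) = 0.941897 rad = 53.967°.
λ₂ = 177.015° + 53.967° = 230.982°, normalized to (−180°, 180°] → -129.018°.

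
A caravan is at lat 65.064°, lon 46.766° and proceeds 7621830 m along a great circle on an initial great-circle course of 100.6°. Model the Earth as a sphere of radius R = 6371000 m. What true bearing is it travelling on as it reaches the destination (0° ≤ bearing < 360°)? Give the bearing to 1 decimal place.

The arc subtends δ = 7621830/6371000 = 1.196332 rad at the centre.
With φ₁ = 65.064° = 1.135581 rad and θ = 100.6° = 1.755801 rad:
Applying the spherical law of cosines for sides, sin φ₂ = sin φ₁ cos δ + cos φ₁ sin δ cos θ = 0.259496, so φ₂ = 15.040°.
Then Δλ = atan2(0.385694, 0.130469) = 1.244609 rad, from sin θ sin δ cos φ₁ over cos δ − sin φ₁ sin φ₂.
Hence λ₂ = 46.766° + 71.311° = 118.077°.
The forward bearing on arrival equals the back-azimuth from the destination plus 180°.
Back-azimuth from P₂ (15.0°, 118.1°) to P₁ (65.1°, 46.8°), with Δλ' = λ₁ − λ₂ = -71.3°: atan2( sin Δλ' cos φ₁ , cos φ₂ sin φ₁ − sin φ₂ cos φ₁ cos Δλ' ) = 334.6°.
Final bearing = (334.6° + 180°) mod 360° = 154.6°.

final bearing 154.6°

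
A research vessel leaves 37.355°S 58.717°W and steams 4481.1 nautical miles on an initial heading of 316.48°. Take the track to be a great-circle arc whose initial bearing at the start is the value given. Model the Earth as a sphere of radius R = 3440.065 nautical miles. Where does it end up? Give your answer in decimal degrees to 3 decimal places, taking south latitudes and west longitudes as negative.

The arc subtends δ = 4481.1/3440.065 = 1.302621 rad at the centre.
Start latitude φ₁ = -0.651968 rad; initial bearing θ = 5.523618 rad.
Applying the spherical law of cosines for sides, sin φ₂ = sin φ₁ cos δ + cos φ₁ sin δ cos θ = 0.395027, so φ₂ = 23.268°.
For the longitude increment, Δλ = atan2( sin θ sin δ cos φ₁, cos δ − sin φ₁ sin φ₂ ) = atan2(-0.527803, 0.504656) = -46.284°.
λ₂ = λ₁ + Δλ = -105.001°.

latitude 23.268°, longitude -105.001°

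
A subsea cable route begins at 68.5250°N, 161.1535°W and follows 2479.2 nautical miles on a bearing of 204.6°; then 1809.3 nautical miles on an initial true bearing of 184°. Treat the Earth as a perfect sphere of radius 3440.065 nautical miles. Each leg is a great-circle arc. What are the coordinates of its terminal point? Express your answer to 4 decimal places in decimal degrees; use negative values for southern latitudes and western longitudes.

latitude -1.4181°, longitude 178.5962°

Apply the spherical direct solution leg by leg, carrying full precision between legs.
Leg 1: from (68.5250°, -161.1535°), δ = 2479.2/3440.065 = 0.720684 rad, θ = 204.6° → φ = 28.6550°, λ = -179.3963°.
Leg 2: from (28.6550°, -179.3963°), δ = 1809.3/3440.065 = 0.525949 rad, θ = 184° → φ = -1.4181°, λ = 178.5962°.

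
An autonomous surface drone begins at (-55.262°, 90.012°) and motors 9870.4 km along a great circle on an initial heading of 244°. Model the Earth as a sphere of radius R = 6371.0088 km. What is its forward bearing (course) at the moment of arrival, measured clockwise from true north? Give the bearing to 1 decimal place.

final bearing 327.9°

Angular distance δ = d/R = 9870.4 / 6371.0088 = 1.549268 rad.
Converting: φ₁ = -0.964504 rad, θ = 4.258603 rad.
sin φ₂ = sin φ₁ cos δ + cos φ₁ sin δ cos θ = (-0.821766)(0.021527) + (0.569825)(0.999768)(-0.438371) = -0.267427
φ₂ = asin(-0.267427) = -0.270721 rad = -15.511°.
Then Δλ = atan2(-0.512036, -0.198236) = -1.940177 rad, from sin θ sin δ cos φ₁ over cos δ − sin φ₁ sin φ₂.
Hence λ₂ = 90.012° + -111.164° = -21.152°.
The forward bearing on arrival equals the back-azimuth from the destination plus 180°.
Back-azimuth from P₂ (-15.5°, -21.2°) to P₁ (-55.3°, 90.0°), with Δλ' = λ₁ − λ₂ = 111.2°: atan2( sin Δλ' cos φ₁ , cos φ₂ sin φ₁ − sin φ₂ cos φ₁ cos Δλ' ) = 147.9°.
Final bearing = (147.9° + 180°) mod 360° = 327.9°.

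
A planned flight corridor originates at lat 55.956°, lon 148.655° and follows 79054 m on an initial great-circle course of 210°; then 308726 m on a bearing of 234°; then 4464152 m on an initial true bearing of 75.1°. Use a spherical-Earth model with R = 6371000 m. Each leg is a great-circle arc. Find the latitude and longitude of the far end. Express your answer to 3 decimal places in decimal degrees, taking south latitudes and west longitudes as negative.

Apply the spherical direct solution leg by leg, carrying full precision between legs.
Leg 1: from (55.956°, 148.655°), δ = 79054/6371000 = 0.012408 rad, θ = 210° → φ = 55.339°, λ = 148.030°.
Leg 2: from (55.339°, 148.030°), δ = 308726/6371000 = 0.048458 rad, θ = 234° → φ = 53.646°, λ = 144.239°.
Leg 3: from (53.646°, 144.239°), δ = 4464152/6371000 = 0.700699 rad, θ = 75.1° → φ = 45.552°, λ = -152.915°.

latitude 45.552°, longitude -152.915°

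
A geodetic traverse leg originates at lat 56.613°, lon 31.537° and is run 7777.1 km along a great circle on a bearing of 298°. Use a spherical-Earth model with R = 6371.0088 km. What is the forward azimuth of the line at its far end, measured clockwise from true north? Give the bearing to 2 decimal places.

Central angle δ = d/R = 1.220702 rad.
Converting: φ₁ = 0.988083 rad, θ = 5.201081 rad.
Applying the spherical law of cosines for sides, sin φ₂ = sin φ₁ cos δ + cos φ₁ sin δ cos θ = 0.529060, so φ₂ = 31.942°.
For the longitude increment, Δλ = atan2( sin θ sin δ cos φ₁, cos δ − sin φ₁ sin φ₂ ) = atan2(-0.456405, -0.098763) = -102.210°.
Hence λ₂ = 31.537° + -102.210° = -70.673°.
The forward bearing on arrival equals the back-azimuth from the destination plus 180°.
Back-azimuth from P₂ (31.94°, -70.67°) to P₁ (56.61°, 31.54°), with Δλ' = λ₁ − λ₂ = 102.21°: atan2( sin Δλ' cos φ₁ , cos φ₂ sin φ₁ − sin φ₂ cos φ₁ cos Δλ' ) = 34.93°.
Final bearing = (34.93° + 180°) mod 360° = 214.93°.

final bearing 214.93°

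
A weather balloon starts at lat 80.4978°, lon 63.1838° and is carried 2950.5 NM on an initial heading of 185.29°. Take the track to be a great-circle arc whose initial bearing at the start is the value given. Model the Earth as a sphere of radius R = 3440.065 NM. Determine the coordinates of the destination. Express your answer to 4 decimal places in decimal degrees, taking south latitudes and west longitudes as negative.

Angular distance δ = d/R = 2950.5 / 3440.065 = 0.857687 rad.
With φ₁ = 80.4978° = 1.404952 rad and θ = 185.29° = 3.233921 rad:
sin φ₂ = sin φ₁ cos δ + cos φ₁ sin δ cos θ = (0.986279)(0.654188) + (0.165085)(0.756332)(-0.995741) = 0.520885
φ₂ = asin(0.520885) = 0.547887 rad = 31.3916°.
Δλ = atan2( sin θ sin δ cos φ₁ , cos δ − sin φ₁ sin φ₂ ) = atan2(-0.011512, 0.140450) = -0.081779 rad = -4.6856°.
λ₂ = 63.1838° + -4.6856° = 58.4982°.

latitude 31.3916°, longitude 58.4982°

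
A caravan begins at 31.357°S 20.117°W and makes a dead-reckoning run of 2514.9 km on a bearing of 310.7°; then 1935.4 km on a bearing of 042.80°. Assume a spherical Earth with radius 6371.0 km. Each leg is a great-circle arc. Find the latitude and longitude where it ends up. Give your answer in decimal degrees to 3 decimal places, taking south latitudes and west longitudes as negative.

latitude -2.433°, longitude -25.986°

Apply the spherical direct solution leg by leg, carrying full precision between legs.
Leg 1: from (-31.357°, -20.117°), δ = 2514.9/6371 = 0.394742 rad, θ = 310.7° → φ = -15.438°, λ = -37.723°.
Leg 2: from (-15.438°, -37.723°), δ = 1935.4/6371 = 0.303783 rad, θ = 42.8° → φ = -2.433°, λ = -25.986°.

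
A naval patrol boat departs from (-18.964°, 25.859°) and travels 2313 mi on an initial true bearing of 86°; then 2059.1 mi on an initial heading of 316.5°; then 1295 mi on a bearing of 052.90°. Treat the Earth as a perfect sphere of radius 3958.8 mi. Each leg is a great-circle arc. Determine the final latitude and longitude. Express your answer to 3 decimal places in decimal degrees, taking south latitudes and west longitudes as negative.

latitude 19.313°, longitude 55.857°

Apply the spherical direct solution leg by leg, carrying full precision between legs.
Leg 1: from (-18.964°, 25.859°), δ = 2313/3958.8 = 0.584268 rad, θ = 86° → φ = -13.573°, λ = 60.334°.
Leg 2: from (-13.573°, 60.334°), δ = 2059.1/3958.8 = 0.520132 rad, θ = 316.5° → φ = 8.441°, λ = 40.100°.
Leg 3: from (8.441°, 40.100°), δ = 1295/3958.8 = 0.327119 rad, θ = 52.9° → φ = 19.313°, λ = 55.857°.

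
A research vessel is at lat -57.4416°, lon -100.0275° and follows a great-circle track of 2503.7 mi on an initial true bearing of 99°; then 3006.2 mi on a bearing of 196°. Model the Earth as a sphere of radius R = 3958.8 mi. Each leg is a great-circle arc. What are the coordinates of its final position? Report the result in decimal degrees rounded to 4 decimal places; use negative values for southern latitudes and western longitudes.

Apply the spherical direct solution leg by leg, carrying full precision between legs.
Leg 1: from (-57.4416°, -100.0275°), δ = 2503.7/3958.8 = 0.632439 rad, θ = 99° → φ = -46.8521°, λ = -41.4103°.
Leg 2: from (-46.8521°, -41.4103°), δ = 3006.2/3958.8 = 0.759372 rad, θ = 196° → φ = -79.0342°, λ = -127.4436°.

latitude -79.0342°, longitude -127.4436°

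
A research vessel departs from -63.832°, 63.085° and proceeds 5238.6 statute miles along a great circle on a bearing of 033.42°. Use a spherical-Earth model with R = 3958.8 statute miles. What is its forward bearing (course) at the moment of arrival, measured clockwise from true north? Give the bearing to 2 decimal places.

δ = 5238.6/3958.8 = 1.323280 rad (75.8183°).
Start latitude φ₁ = -1.114079 rad; initial bearing θ = 0.583289 rad.
Destination latitude: φ₂ = arcsin( sin φ₁ cos δ + cos φ₁ sin δ cos θ ) = arcsin(0.136983) = 7.873°.
For the longitude increment, Δλ = atan2( sin θ sin δ cos φ₁, cos δ − sin φ₁ sin φ₂ ) = atan2(0.235491, 0.367940) = 32.620°.
λ₂ = λ₁ + Δλ = 95.705°.
The forward bearing on arrival equals the back-azimuth from the destination plus 180°.
Back-azimuth from P₂ (7.87°, 95.71°) to P₁ (-63.83°, 63.09°), with Δλ' = λ₁ − λ₂ = -32.62°: atan2( sin Δλ' cos φ₁ , cos φ₂ sin φ₁ − sin φ₂ cos φ₁ cos Δλ' ) = 194.19°.
Final bearing = (194.19° + 180°) mod 360° = 14.19°.

final bearing 14.19°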